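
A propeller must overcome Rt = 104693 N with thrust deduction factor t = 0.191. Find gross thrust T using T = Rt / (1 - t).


Formula: T = Rt / (1 - t)
Step 1 — (1 - t) = 1 - 0.191 = 0.809
Step 2 — T = 104693 / 0.809 ≈ 129410 N (5 s.f.)

129410 N


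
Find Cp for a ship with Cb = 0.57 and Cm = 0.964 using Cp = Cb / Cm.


Formula: Cp = Cb / Cm
Substituting: Cp = 0.57 / 0.964
Result: Cp ≈ 0.59129 (5 s.f.)

0.59129


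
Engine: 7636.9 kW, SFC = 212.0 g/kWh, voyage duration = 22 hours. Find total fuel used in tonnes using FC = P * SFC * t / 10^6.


Formula: FC (tonnes) = P * SFC * t / 1,000,000
Step 1 — P * SFC * t = 7636.9 * 212.0 * 22 = 35618501.6 g
Step 2 — FC (tonnes) = 35618501.6 / 1,000,000 ≈ 35.619 tonnes (5 s.f.)

35.619 tonnes


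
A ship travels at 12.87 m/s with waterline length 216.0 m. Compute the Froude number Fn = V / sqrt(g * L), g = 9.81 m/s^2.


Formula: Fn = V / sqrt(g * L)
Step 1 — g * L = 9.81 * 216.0 = 2118.96
Step 2 — sqrt(g * L) = sqrt(2118.96) = 46.032163
Step 3 — Fn = 12.87 / 46.032163 ≈ 0.27959 (5 s.f.)

0.27959


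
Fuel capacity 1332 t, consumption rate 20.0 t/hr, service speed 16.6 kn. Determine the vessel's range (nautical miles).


Formula: endurance = fuel / rate; range = endurance * speed
Step 1 — endurance = 1332 / 20.0 = 66.6 hours
Step 2 — range = 66.6 * 16.6 ≈ 1105.6 nautical miles (5 s.f.)

1105.6 NM


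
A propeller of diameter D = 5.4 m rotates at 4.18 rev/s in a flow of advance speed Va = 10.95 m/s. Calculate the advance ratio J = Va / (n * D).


Formula: J = Va / (n * D)
Step 1 — n * D = 4.18 * 5.4 = 22.572
Step 2 — J = 10.95 / 22.572 ≈ 0.48511 (5 s.f.)

0.48511


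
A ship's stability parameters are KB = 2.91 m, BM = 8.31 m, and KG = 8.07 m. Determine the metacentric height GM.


Formula: GM = KB + BM - KG
Step 1 — KM = KB + BM = 2.91 + 8.31 = 11.22 m
Step 2 — GM = KM - KG = 11.22 - 8.07 = 3.15 m

3.15 m


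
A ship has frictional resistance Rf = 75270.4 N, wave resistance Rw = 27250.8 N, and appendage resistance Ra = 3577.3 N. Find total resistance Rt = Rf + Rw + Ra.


Formula: Rt = Rf + Rw + Ra
Substituting: Rt = 75270.4 + 27250.8 + 3577.3
Result: Rt = 106098.5 N

106098.5 N


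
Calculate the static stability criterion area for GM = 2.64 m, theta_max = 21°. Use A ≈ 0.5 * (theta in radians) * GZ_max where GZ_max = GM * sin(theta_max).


Formula: GZ_max = GM * sin(theta); Area = 0.5 * theta_rad * GZ_max
Step 1 — GZ_max = 2.64 * sin(21°) = 2.64 * 0.358368 = 0.946092 m
Step 2 — theta_rad = 21 * pi/180 = 0.366519 rad
Step 3 — Area = 0.5 * 0.366519 * 0.946092 ≈ 0.17338 m·rad (5 s.f.)

0.17338 m·rad


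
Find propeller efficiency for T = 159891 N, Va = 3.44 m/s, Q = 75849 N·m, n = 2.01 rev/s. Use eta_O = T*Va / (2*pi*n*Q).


Formula: eta = T * Va / (2 * pi * n * Q)
Step 1 — numerator = T * Va = 159891 * 3.44 = 550025.04
Step 2 — 2 * pi * n = 2 * pi * 2.01 = 12.629202
Step 3 — denominator = 12.629202 * 75849 = 957912.34
Step 4 — eta = 550025.04 / 957912.34 ≈ 0.57419 (5 s.f.)

0.57419


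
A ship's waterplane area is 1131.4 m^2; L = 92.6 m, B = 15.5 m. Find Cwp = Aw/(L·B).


Formula: Cwp = Aw / (L * B)
Step 1 — L * B = 92.6 * 15.5 = 1435.3 m^2
Step 2 — Cwp = 1131.4 / 1435.3 ≈ 0.78827 (5 s.f.)

0.78827


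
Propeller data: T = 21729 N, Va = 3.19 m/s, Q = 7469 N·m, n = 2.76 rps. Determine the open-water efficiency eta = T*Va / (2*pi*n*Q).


Formula: eta = T * Va / (2 * pi * n * Q)
Step 1 — numerator = T * Va = 21729 * 3.19 = 69315.51
Step 2 — 2 * pi * n = 2 * pi * 2.76 = 17.341591
Step 3 — denominator = 17.341591 * 7469 = 129524.34
Step 4 — eta = 69315.51 / 129524.34 ≈ 0.53515 (5 s.f.)

0.53515


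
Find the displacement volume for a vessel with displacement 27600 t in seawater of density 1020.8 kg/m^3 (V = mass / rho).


Formula: V = mass / rho
Step 1 — convert tonnes to kg: 27600 t * 1000 = 27600000 kg
Step 2 — V = 27600000 / 1020.8 ≈ 27038 m^3 (5 s.f.)

27038 m^3


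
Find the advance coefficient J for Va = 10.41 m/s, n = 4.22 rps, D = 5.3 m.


Formula: J = Va / (n * D)
Step 1 — n * D = 4.22 * 5.3 = 22.366
Step 2 — J = 10.41 / 22.366 ≈ 0.46544 (5 s.f.)

0.46544


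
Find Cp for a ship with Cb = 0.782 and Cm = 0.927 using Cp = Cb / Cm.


Formula: Cp = Cb / Cm
Substituting: Cp = 0.782 / 0.927
Result: Cp ≈ 0.84358 (5 s.f.)

0.84358


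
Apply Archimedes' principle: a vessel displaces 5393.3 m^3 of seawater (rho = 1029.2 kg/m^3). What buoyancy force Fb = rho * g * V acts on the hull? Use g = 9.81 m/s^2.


Formula: Fb = rho * g * V
Substituting: Fb = 1029.2 * 9.81 * 5393.3
Intermediate: 1029.2 * 9.81 = 10096.452
Result: Fb = 10096.452 * 5393.3 ≈ 54453000 N (5 s.f.)

54453000 N


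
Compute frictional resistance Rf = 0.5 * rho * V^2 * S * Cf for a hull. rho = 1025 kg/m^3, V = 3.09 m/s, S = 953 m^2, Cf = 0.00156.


Formula: Rf = 0.5 * rho * V^2 * S * Cf
Step 1 — V^2 = 3.09^2 = 9.5481
Step 2 — 0.5 * rho * V^2 = 0.5 * 1025 * 9.5481 = 4893.40125
Step 3 — Rf = 4893.40125 * 953 * 0.00156 ≈ 7274.9 N (5 s.f.)

7274.9 N


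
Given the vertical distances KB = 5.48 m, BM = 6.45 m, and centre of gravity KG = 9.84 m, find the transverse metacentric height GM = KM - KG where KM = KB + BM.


Formula: GM = KB + BM - KG
Step 1 — KM = KB + BM = 5.48 + 6.45 = 11.93 m
Step 2 — GM = KM - KG = 11.93 - 9.84 = 2.09 m

2.09 m


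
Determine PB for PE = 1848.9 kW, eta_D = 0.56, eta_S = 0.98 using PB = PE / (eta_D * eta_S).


Formula: PB = PE / (eta_D * eta_S)
Step 1 — combined efficiency = eta_D * eta_S = 0.56 * 0.98 = 0.5488
Step 2 — PB = 1848.9 / 0.5488 ≈ 3369.0 kW (5 s.f.)

3369.0 kW


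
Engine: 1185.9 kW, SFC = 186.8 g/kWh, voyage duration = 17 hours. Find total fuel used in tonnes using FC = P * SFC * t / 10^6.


Formula: FC (tonnes) = P * SFC * t / 1,000,000
Step 1 — P * SFC * t = 1185.9 * 186.8 * 17 = 3765944.04 g
Step 2 — FC (tonnes) = 3765944.04 / 1,000,000 ≈ 3.7659 tonnes (5 s.f.)

3.7659 tonnes


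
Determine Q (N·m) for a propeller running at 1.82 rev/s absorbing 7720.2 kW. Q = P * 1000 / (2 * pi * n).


Formula: Q = P_W / (2 * pi * n)
Step 1 — P_W = 7720.2 kW * 1000 = 7720200.0 W
Step 2 — 2 * pi * n = 2 * pi * 1.82 = 11.435397
Step 3 — Q = 7720200.0 / 11.435397 ≈ 675110 N·m (5 s.f.)

675110 N·m


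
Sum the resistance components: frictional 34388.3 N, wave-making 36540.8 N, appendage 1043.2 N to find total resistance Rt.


Formula: Rt = Rf + Rw + Ra
Substituting: Rt = 34388.3 + 36540.8 + 1043.2
Result: Rt = 71972.3 N

71972.3 N


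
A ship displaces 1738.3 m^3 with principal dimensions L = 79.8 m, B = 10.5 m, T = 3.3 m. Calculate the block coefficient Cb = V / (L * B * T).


Formula: Cb = V / (L * B * T)
Step 1 — L * B * T = 79.8 * 10.5 * 3.3 = 2765.07 m^3
Step 2 — Cb = 1738.3 / 2765.07 ≈ 0.62866 (5 s.f.)

0.62866


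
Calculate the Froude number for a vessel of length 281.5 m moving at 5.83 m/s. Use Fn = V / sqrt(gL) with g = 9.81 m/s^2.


Formula: Fn = V / sqrt(g * L)
Step 1 — g * L = 9.81 * 281.5 = 2761.515
Step 2 — sqrt(g * L) = sqrt(2761.515) = 52.550119
Step 3 — Fn = 5.83 / 52.550119 ≈ 0.11094 (5 s.f.)

0.11094


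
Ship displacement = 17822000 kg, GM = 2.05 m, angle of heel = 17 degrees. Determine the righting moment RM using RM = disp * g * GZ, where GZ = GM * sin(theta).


Formula: GZ = GM * sin(theta); RM = disp * g * GZ
Step 1 — GZ = 2.05 * sin(17°) = 2.05 * 0.292372 = 0.599363 m
Step 2 — RM = 17822000 * 9.81 * 0.599363 ≈ 104790000 N·m (5 s.f.)

104790000 N·m


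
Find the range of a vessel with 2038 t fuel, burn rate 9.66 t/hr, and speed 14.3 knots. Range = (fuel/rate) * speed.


Formula: endurance = fuel / rate; range = endurance * speed
Step 1 — endurance = 2038 / 9.66 = 210.9731 hours
Step 2 — range = 210.9731 * 14.3 ≈ 3016.9 nautical miles (5 s.f.)

3016.9 NM


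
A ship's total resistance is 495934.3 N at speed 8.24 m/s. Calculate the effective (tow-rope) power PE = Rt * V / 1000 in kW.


Formula: PE = Rt * V / 1000 (kW)
Step 1 — PE (W) = 495934.3 * 8.24 = 4086498.632 W
Step 2 — PE (kW) = 4086498.632 / 1000 ≈ 4086.5 kW (5 s.f.)

4086.5 kW


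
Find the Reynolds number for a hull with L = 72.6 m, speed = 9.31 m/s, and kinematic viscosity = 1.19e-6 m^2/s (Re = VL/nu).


Formula: Re = V * L / nu
Step 1 — V * L = 9.31 * 72.6 = 675.906 m^2/s
Step 2 — Re = 675.906 / 1.19e-6 = 5.68e+08

5.68e+08


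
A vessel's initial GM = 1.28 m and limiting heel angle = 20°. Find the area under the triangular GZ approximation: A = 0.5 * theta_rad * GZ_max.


Formula: GZ_max = GM * sin(theta); Area = 0.5 * theta_rad * GZ_max
Step 1 — GZ_max = 1.28 * sin(20°) = 1.28 * 0.34202 = 0.437786 m
Step 2 — theta_rad = 20 * pi/180 = 0.349066 rad
Step 3 — Area = 0.5 * 0.349066 * 0.437786 ≈ 0.076408 m·rad (5 s.f.)

0.076408 m·rad


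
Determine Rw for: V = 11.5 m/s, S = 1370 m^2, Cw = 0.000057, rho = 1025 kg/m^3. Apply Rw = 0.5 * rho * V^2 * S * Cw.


Formula: Rw = 0.5 * rho * V^2 * S * Cw
Step 1 — V^2 = 11.5^2 = 132.25
Step 2 — 0.5 * rho * V^2 = 0.5 * 1025 * 132.25 = 67778.125
Step 3 — Rw = 67778.125 * 1370 * 0.000057 ≈ 5292.8 N (5 s.f.)

5292.8 N


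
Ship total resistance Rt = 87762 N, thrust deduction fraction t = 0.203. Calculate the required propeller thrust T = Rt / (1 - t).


Formula: T = Rt / (1 - t)
Step 1 — (1 - t) = 1 - 0.203 = 0.797
Step 2 — T = 87762 / 0.797 ≈ 110120 N (5 s.f.)

110120 N


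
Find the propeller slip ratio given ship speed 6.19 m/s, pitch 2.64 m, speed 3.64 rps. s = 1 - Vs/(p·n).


Formula: s = 1 - Vs / (p * n)
Step 1 — p * n = 2.64 * 3.64 = 9.6096
Step 2 — Vs / (p*n) = 6.19 / 9.6096 = 0.644148 (6 d.p.)
Step 3 — s = 1 - 0.644148 = 0.355852

0.355852


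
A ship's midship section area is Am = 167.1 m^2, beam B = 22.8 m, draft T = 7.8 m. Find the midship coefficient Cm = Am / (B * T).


Formula: Cm = Am / (B * T)
Step 1 — B * T = 22.8 * 7.8 = 177.84 m^2
Step 2 — Cm = 167.1 / 177.84 ≈ 0.93961 (5 s.f.)

0.93961


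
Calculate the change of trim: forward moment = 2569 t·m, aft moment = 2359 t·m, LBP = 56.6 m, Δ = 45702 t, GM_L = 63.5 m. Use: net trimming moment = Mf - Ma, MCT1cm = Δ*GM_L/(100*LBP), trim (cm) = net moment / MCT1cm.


Formula: net trimming moment = Mf - Ma; MCT1cm = Δ*GM_L/(100*LBP); trim = net moment / MCT1cm
Step 1 — net trimming moment = 2569 - 2359 = 210 t·m
Step 2 — MCT1cm = 45702 * 63.5 / (100 * 56.6) = 512.7345 t·m/cm
Step 3 — trim = 210 / 512.7345 ≈ 0.40957 cm (5 s.f.)

0.40957 cm


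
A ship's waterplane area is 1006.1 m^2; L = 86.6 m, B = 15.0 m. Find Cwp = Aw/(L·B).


Formula: Cwp = Aw / (L * B)
Step 1 — L * B = 86.6 * 15.0 = 1299.0 m^2
Step 2 — Cwp = 1006.1 / 1299.0 ≈ 0.77452 (5 s.f.)

0.77452


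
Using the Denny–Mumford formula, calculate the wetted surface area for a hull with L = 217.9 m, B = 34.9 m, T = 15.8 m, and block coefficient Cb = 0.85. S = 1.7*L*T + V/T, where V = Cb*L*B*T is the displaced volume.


Formula: S = 1.7*L*T + V/T with V = Cb*L*B*T, i.e. S = L * (1.7*T + Cb*B)
Step 1 — 1.7*T = 1.7 * 15.8 = 26.86 m
Step 2 — Cb*B = 0.85 * 34.9 = 29.665 m
Step 3 — 1.7*T + Cb*B = 26.86 + 29.665 = 56.525 m
Step 4 — S = 217.9 * 56.525 ≈ 12317 m^2 (5 s.f.)

12317 m^2


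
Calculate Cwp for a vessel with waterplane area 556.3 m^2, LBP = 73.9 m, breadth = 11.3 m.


Formula: Cwp = Aw / (L * B)
Step 1 — L * B = 73.9 * 11.3 = 835.07 m^2
Step 2 — Cwp = 556.3 / 835.07 ≈ 0.66617 (5 s.f.)

0.66617


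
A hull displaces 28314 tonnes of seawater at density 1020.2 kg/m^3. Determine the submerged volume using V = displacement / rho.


Formula: V = mass / rho
Step 1 — convert tonnes to kg: 28314 t * 1000 = 28314000 kg
Step 2 — V = 28314000 / 1020.2 ≈ 27753 m^3 (5 s.f.)

27753 m^3


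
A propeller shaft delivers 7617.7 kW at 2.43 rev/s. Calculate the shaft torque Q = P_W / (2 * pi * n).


Formula: Q = P_W / (2 * pi * n)
Step 1 — P_W = 7617.7 kW * 1000 = 7617700.0 W
Step 2 — 2 * pi * n = 2 * pi * 2.43 = 15.26814
Step 3 — Q = 7617700.0 / 15.26814 ≈ 498930 N·m (5 s.f.)

498930 N·m


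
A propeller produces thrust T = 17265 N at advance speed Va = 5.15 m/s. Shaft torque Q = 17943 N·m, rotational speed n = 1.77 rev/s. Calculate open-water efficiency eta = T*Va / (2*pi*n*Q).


Formula: eta = T * Va / (2 * pi * n * Q)
Step 1 — numerator = T * Va = 17265 * 5.15 = 88914.75
Step 2 — 2 * pi * n = 2 * pi * 1.77 = 11.121238
Step 3 — denominator = 11.121238 * 17943 = 199548.37
Step 4 — eta = 88914.75 / 199548.37 ≈ 0.44558 (5 s.f.)

0.44558


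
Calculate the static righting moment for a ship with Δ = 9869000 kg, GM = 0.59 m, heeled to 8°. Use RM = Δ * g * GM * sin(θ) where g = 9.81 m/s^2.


Formula: GZ = GM * sin(theta); RM = disp * g * GZ
Step 1 — GZ = 0.59 * sin(8°) = 0.59 * 0.139173 = 0.082112 m
Step 2 — RM = 9869000 * 9.81 * 0.082112 ≈ 7949700 N·m (5 s.f.)

7949700 N·m


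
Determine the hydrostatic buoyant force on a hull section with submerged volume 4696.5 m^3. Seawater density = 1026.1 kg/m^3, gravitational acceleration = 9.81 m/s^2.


Formula: Fb = rho * g * V
Substituting: Fb = 1026.1 * 9.81 * 4696.5
Intermediate: 1026.1 * 9.81 = 10066.041
Result: Fb = 10066.041 * 4696.5 ≈ 47275000 N (5 s.f.)

47275000 N


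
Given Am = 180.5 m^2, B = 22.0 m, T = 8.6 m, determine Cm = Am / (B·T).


Formula: Cm = Am / (B * T)
Step 1 — B * T = 22.0 * 8.6 = 189.2 m^2
Step 2 — Cm = 180.5 / 189.2 ≈ 0.95402 (5 s.f.)

0.95402


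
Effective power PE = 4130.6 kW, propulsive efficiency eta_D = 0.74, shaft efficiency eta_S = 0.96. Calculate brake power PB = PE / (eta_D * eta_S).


Formula: PB = PE / (eta_D * eta_S)
Step 1 — combined efficiency = eta_D * eta_S = 0.74 * 0.96 = 0.7104
Step 2 — PB = 4130.6 / 0.7104 ≈ 5814.5 kW (5 s.f.)

5814.5 kW


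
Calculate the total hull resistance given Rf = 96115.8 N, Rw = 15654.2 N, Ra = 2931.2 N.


Formula: Rt = Rf + Rw + Ra
Substituting: Rt = 96115.8 + 15654.2 + 2931.2
Result: Rt = 114701.2 N

114701.2 N


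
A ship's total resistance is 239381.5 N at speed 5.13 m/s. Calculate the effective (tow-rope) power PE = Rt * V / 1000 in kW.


Formula: PE = Rt * V / 1000 (kW)
Step 1 — PE (W) = 239381.5 * 5.13 = 1228027.095 W
Step 2 — PE (kW) = 1228027.095 / 1000 ≈ 1228.0 kW (5 s.f.)

1228.0 kW


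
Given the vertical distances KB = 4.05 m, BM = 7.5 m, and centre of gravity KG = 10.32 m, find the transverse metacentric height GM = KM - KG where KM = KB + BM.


Formula: GM = KB + BM - KG
Step 1 — KM = KB + BM = 4.05 + 7.5 = 11.55 m
Step 2 — GM = KM - KG = 11.55 - 10.32 = 1.23 m

1.23 m


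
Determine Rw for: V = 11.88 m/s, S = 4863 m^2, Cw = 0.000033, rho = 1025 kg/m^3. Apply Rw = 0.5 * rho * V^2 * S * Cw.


Formula: Rw = 0.5 * rho * V^2 * S * Cw
Step 1 — V^2 = 11.88^2 = 141.1344
Step 2 — 0.5 * rho * V^2 = 0.5 * 1025 * 141.1344 = 72331.38
Step 3 — Rw = 72331.38 * 4863 * 0.000033 ≈ 11608 N (5 s.f.)

11608 N


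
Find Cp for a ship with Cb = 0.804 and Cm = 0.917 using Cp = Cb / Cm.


Formula: Cp = Cb / Cm
Substituting: Cp = 0.804 / 0.917
Result: Cp ≈ 0.87677 (5 s.f.)

0.87677


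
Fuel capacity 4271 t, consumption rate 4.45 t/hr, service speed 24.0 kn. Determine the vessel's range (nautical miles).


Formula: endurance = fuel / rate; range = endurance * speed
Step 1 — endurance = 4271 / 4.45 = 959.7753 hours
Step 2 — range = 959.7753 * 24.0 ≈ 23035 nautical miles (5 s.f.)

23035 NM


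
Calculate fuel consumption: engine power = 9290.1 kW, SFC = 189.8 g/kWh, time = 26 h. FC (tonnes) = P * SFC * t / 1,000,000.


Formula: FC (tonnes) = P * SFC * t / 1,000,000
Step 1 — P * SFC * t = 9290.1 * 189.8 * 26 = 45844785.48 g
Step 2 — FC (tonnes) = 45844785.48 / 1,000,000 ≈ 45.845 tonnes (5 s.f.)

45.845 tonnes


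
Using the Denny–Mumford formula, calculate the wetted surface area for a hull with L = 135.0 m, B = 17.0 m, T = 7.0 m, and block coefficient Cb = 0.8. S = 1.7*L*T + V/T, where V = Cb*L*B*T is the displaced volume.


Formula: S = 1.7*L*T + V/T with V = Cb*L*B*T, i.e. S = L * (1.7*T + Cb*B)
Step 1 — 1.7*T = 1.7 * 7.0 = 11.9 m
Step 2 — Cb*B = 0.8 * 17.0 = 13.6 m
Step 3 — 1.7*T + Cb*B = 11.9 + 13.6 = 25.5 m
Step 4 — S = 135.0 * 25.5 ≈ 3442.5 m^2 (5 s.f.)

3442.5 m^2


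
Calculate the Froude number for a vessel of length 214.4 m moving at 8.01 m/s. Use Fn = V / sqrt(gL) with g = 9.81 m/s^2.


Formula: Fn = V / sqrt(g * L)
Step 1 — g * L = 9.81 * 214.4 = 2103.264
Step 2 — sqrt(g * L) = sqrt(2103.264) = 45.861356
Step 3 — Fn = 8.01 / 45.861356 ≈ 0.17466 (5 s.f.)

0.17466


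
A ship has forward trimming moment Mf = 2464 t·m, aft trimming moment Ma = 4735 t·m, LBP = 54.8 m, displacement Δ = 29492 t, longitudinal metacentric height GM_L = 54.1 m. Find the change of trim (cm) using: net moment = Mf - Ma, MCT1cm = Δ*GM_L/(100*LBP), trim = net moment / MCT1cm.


Formula: net trimming moment = Mf - Ma; MCT1cm = Δ*GM_L/(100*LBP); trim = net moment / MCT1cm
Step 1 — net trimming moment = 2464 - 4735 = -2271 t·m
Step 2 — MCT1cm = 29492 * 54.1 / (100 * 54.8) = 291.1528 t·m/cm
Step 3 — trim = -2271 / 291.1528 ≈ -7.8000 cm (5 s.f.)

-7.8000 cm


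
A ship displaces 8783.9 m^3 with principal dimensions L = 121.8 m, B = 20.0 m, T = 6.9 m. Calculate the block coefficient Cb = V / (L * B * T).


Formula: Cb = V / (L * B * T)
Step 1 — L * B * T = 121.8 * 20.0 * 6.9 = 16808.4 m^3
Step 2 — Cb = 8783.9 / 16808.4 ≈ 0.52259 (5 s.f.)

0.52259


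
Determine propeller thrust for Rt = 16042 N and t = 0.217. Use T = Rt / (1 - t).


Formula: T = Rt / (1 - t)
Step 1 — (1 - t) = 1 - 0.217 = 0.783
Step 2 — T = 16042 / 0.783 ≈ 20488 N (5 s.f.)

20488 N


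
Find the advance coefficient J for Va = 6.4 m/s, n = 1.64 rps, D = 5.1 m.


Formula: J = Va / (n * D)
Step 1 — n * D = 1.64 * 5.1 = 8.364
Step 2 — J = 6.4 / 8.364 ≈ 0.76518 (5 s.f.)

0.76518


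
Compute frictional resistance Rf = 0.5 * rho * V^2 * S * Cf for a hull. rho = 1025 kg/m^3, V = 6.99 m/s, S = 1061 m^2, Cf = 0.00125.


Formula: Rf = 0.5 * rho * V^2 * S * Cf
Step 1 — V^2 = 6.99^2 = 48.8601
Step 2 — 0.5 * rho * V^2 = 0.5 * 1025 * 48.8601 = 25040.80125
Step 3 — Rf = 25040.80125 * 1061 * 0.00125 ≈ 33210 N (5 s.f.)

33210 N


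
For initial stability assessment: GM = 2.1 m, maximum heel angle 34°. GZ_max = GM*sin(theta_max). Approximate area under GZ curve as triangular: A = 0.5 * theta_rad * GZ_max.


Formula: GZ_max = GM * sin(theta); Area = 0.5 * theta_rad * GZ_max
Step 1 — GZ_max = 2.1 * sin(34°) = 2.1 * 0.559193 = 1.174305 m
Step 2 — theta_rad = 34 * pi/180 = 0.593412 rad
Step 3 — Area = 0.5 * 0.593412 * 1.174305 ≈ 0.34842 m·rad (5 s.f.)

0.34842 m·rad


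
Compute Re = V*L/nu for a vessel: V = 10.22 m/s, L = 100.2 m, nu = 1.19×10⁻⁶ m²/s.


Formula: Re = V * L / nu
Step 1 — V * L = 10.22 * 100.2 = 1024.044 m^2/s
Step 2 — Re = 1024.044 / 1.19e-6 = 8.61e+08

8.61e+08


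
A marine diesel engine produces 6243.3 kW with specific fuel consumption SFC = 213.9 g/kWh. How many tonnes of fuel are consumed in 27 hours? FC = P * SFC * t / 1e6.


Formula: FC (tonnes) = P * SFC * t / 1,000,000
Step 1 — P * SFC * t = 6243.3 * 213.9 * 27 = 36056930.49 g
Step 2 — FC (tonnes) = 36056930.49 / 1,000,000 ≈ 36.057 tonnes (5 s.f.)

36.057 tonnes


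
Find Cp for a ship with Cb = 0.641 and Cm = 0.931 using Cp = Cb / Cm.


Formula: Cp = Cb / Cm
Substituting: Cp = 0.641 / 0.931
Result: Cp ≈ 0.68851 (5 s.f.)

0.68851


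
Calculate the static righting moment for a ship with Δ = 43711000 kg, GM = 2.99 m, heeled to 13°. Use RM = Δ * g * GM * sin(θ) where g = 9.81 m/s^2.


Formula: GZ = GM * sin(theta); RM = disp * g * GZ
Step 1 — GZ = 2.99 * sin(13°) = 2.99 * 0.224951 = 0.672603 m
Step 2 — RM = 43711000 * 9.81 * 0.672603 ≈ 288420000 N·m (5 s.f.)

288420000 N·m


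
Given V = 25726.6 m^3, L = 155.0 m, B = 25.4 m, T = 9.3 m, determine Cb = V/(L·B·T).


Formula: Cb = V / (L * B * T)
Step 1 — L * B * T = 155.0 * 25.4 * 9.3 = 36614.1 m^3
Step 2 — Cb = 25726.6 / 36614.1 ≈ 0.70264 (5 s.f.)

0.70264


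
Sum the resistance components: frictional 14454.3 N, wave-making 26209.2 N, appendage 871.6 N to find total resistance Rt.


Formula: Rt = Rf + Rw + Ra
Substituting: Rt = 14454.3 + 26209.2 + 871.6
Result: Rt = 41535.1 N

41535.1 N


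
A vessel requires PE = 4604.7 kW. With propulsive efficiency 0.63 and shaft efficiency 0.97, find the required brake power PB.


Formula: PB = PE / (eta_D * eta_S)
Step 1 — combined efficiency = eta_D * eta_S = 0.63 * 0.97 = 0.6111
Step 2 — PB = 4604.7 / 0.6111 ≈ 7535.1 kW (5 s.f.)

7535.1 kW


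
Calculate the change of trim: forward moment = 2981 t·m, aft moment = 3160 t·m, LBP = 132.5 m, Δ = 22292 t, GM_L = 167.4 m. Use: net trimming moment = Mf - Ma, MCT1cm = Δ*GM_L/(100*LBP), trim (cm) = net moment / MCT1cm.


Formula: net trimming moment = Mf - Ma; MCT1cm = Δ*GM_L/(100*LBP); trim = net moment / MCT1cm
Step 1 — net trimming moment = 2981 - 3160 = -179 t·m
Step 2 — MCT1cm = 22292 * 167.4 / (100 * 132.5) = 281.6363 t·m/cm
Step 3 — trim = -179 / 281.6363 ≈ -0.63557 cm (5 s.f.)

-0.63557 cm


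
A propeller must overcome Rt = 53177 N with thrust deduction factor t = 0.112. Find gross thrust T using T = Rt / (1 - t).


Formula: T = Rt / (1 - t)
Step 1 — (1 - t) = 1 - 0.112 = 0.888
Step 2 — T = 53177 / 0.888 ≈ 59884 N (5 s.f.)

59884 N


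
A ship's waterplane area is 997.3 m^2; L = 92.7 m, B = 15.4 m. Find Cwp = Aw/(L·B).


Formula: Cwp = Aw / (L * B)
Step 1 — L * B = 92.7 * 15.4 = 1427.58 m^2
Step 2 — Cwp = 997.3 / 1427.58 ≈ 0.69859 (5 s.f.)

0.69859


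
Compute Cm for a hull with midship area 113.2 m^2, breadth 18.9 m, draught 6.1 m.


Formula: Cm = Am / (B * T)
Step 1 — B * T = 18.9 * 6.1 = 115.29 m^2
Step 2 — Cm = 113.2 / 115.29 ≈ 0.98187 (5 s.f.)

0.98187


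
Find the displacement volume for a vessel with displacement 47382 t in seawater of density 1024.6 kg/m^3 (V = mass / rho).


Formula: V = mass / rho
Step 1 — convert tonnes to kg: 47382 t * 1000 = 47382000 kg
Step 2 — V = 47382000 / 1024.6 ≈ 46244 m^3 (5 s.f.)

46244 m^3


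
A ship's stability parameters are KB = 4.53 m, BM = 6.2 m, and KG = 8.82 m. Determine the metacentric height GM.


Formula: GM = KB + BM - KG
Step 1 — KM = KB + BM = 4.53 + 6.2 = 10.73 m
Step 2 — GM = KM - KG = 10.73 - 8.82 = 1.91 m

1.91 m


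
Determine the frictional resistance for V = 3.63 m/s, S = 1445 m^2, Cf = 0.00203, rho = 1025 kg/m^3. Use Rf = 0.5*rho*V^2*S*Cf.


Formula: Rf = 0.5 * rho * V^2 * S * Cf
Step 1 — V^2 = 3.63^2 = 13.1769
Step 2 — 0.5 * rho * V^2 = 0.5 * 1025 * 13.1769 = 6753.16125
Step 3 — Rf = 6753.16125 * 1445 * 0.00203 ≈ 19809 N (5 s.f.)

19809 N


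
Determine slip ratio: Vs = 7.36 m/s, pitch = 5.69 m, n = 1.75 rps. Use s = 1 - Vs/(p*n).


Formula: s = 1 - Vs / (p * n)
Step 1 — p * n = 5.69 * 1.75 = 9.9575
Step 2 — Vs / (p*n) = 7.36 / 9.9575 = 0.739141 (6 d.p.)
Step 3 — s = 1 - 0.739141 = 0.260859

0.260859


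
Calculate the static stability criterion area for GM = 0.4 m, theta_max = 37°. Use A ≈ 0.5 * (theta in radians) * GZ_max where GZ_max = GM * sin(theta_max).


Formula: GZ_max = GM * sin(theta); Area = 0.5 * theta_rad * GZ_max
Step 1 — GZ_max = 0.4 * sin(37°) = 0.4 * 0.601815 = 0.240726 m
Step 2 — theta_rad = 37 * pi/180 = 0.645772 rad
Step 3 — Area = 0.5 * 0.645772 * 0.240726 ≈ 0.077727 m·rad (5 s.f.)

0.077727 m·rad


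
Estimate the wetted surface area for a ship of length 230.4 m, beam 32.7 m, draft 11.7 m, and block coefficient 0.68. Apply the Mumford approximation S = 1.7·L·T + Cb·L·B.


Formula: S = 1.7*L*T + V/T with V = Cb*L*B*T, i.e. S = L * (1.7*T + Cb*B)
Step 1 — 1.7*T = 1.7 * 11.7 = 19.89 m
Step 2 — Cb*B = 0.68 * 32.7 = 22.236 m
Step 3 — 1.7*T + Cb*B = 19.89 + 22.236 = 42.126 m
Step 4 — S = 230.4 * 42.126 ≈ 9705.8 m^2 (5 s.f.)

9705.8 m^2


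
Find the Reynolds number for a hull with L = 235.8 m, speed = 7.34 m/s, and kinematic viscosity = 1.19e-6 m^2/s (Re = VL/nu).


Formula: Re = V * L / nu
Step 1 — V * L = 7.34 * 235.8 = 1730.772 m^2/s
Step 2 — Re = 1730.772 / 1.19e-6 = 1.45e+09

1.45e+09


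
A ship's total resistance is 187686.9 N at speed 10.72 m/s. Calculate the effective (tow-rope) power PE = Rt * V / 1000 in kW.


Formula: PE = Rt * V / 1000 (kW)
Step 1 — PE (W) = 187686.9 * 10.72 = 2012003.568 W
Step 2 — PE (kW) = 2012003.568 / 1000 ≈ 2012.0 kW (5 s.f.)

2012.0 kW


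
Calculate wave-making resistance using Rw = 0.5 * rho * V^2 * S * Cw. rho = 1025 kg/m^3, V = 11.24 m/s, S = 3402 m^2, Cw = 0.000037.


Formula: Rw = 0.5 * rho * V^2 * S * Cw
Step 1 — V^2 = 11.24^2 = 126.3376
Step 2 — 0.5 * rho * V^2 = 0.5 * 1025 * 126.3376 = 64748.02
Step 3 — Rw = 64748.02 * 3402 * 0.000037 ≈ 8150.1 N (5 s.f.)

8150.1 N


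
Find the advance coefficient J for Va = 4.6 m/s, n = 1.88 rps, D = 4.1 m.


Formula: J = Va / (n * D)
Step 1 — n * D = 1.88 * 4.1 = 7.708
Step 2 — J = 4.6 / 7.708 ≈ 0.59678 (5 s.f.)

0.59678


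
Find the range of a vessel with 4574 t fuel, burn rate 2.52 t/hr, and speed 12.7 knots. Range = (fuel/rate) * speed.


Formula: endurance = fuel / rate; range = endurance * speed
Step 1 — endurance = 4574 / 2.52 = 1815.0794 hours
Step 2 — range = 1815.0794 * 12.7 ≈ 23052 nautical miles (5 s.f.)

23052 NM


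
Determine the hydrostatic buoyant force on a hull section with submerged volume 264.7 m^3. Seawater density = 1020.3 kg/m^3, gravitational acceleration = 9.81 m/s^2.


Formula: Fb = rho * g * V
Substituting: Fb = 1020.3 * 9.81 * 264.7
Intermediate: 1020.3 * 9.81 = 10009.143
Result: Fb = 10009.143 * 264.7 ≈ 2649400 N (5 s.f.)

2649400 N


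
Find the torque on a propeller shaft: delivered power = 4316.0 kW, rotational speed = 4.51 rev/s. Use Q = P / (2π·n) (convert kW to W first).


Formula: Q = P_W / (2 * pi * n)
Step 1 — P_W = 4316.0 kW * 1000 = 4316000.0 W
Step 2 — 2 * pi * n = 2 * pi * 4.51 = 28.337166
Step 3 — Q = 4316000.0 / 28.337166 ≈ 152310 N·m (5 s.f.)

152310 N·m


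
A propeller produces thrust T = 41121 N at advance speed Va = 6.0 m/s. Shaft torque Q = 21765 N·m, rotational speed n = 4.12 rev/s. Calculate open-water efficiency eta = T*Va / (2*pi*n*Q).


Formula: eta = T * Va / (2 * pi * n * Q)
Step 1 — numerator = T * Va = 41121 * 6.0 = 246726.0
Step 2 — 2 * pi * n = 2 * pi * 4.12 = 25.886723
Step 3 — denominator = 25.886723 * 21765 = 563424.53
Step 4 — eta = 246726.0 / 563424.53 ≈ 0.43790 (5 s.f.)

0.43790


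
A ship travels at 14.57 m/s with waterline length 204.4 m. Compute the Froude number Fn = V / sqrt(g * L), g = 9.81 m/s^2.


Formula: Fn = V / sqrt(g * L)
Step 1 — g * L = 9.81 * 204.4 = 2005.164
Step 2 — sqrt(g * L) = sqrt(2005.164) = 44.779058
Step 3 — Fn = 14.57 / 44.779058 ≈ 0.32538 (5 s.f.)

0.32538


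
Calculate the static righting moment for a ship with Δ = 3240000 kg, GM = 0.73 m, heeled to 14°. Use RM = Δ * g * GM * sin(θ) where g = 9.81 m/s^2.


Formula: GZ = GM * sin(theta); RM = disp * g * GZ
Step 1 — GZ = 0.73 * sin(14°) = 0.73 * 0.241922 = 0.176603 m
Step 2 — RM = 3240000 * 9.81 * 0.176603 ≈ 5613200 N·m (5 s.f.)

5613200 N·m


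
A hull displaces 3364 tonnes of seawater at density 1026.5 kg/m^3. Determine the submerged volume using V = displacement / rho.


Formula: V = mass / rho
Step 1 — convert tonnes to kg: 3364 t * 1000 = 3364000 kg
Step 2 — V = 3364000 / 1026.5 ≈ 3277.2 m^3 (5 s.f.)

3277.2 m^3


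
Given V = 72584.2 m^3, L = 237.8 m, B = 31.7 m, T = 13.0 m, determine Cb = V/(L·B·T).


Formula: Cb = V / (L * B * T)
Step 1 — L * B * T = 237.8 * 31.7 * 13.0 = 97997.38 m^3
Step 2 — Cb = 72584.2 / 97997.38 ≈ 0.74067 (5 s.f.)

0.74067


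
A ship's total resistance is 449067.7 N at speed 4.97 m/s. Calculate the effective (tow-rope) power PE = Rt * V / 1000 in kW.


Formula: PE = Rt * V / 1000 (kW)
Step 1 — PE (W) = 449067.7 * 4.97 = 2231866.469 W
Step 2 — PE (kW) = 2231866.469 / 1000 ≈ 2231.9 kW (5 s.f.)

2231.9 kW


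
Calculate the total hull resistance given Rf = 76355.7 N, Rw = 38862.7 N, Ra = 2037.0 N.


Formula: Rt = Rf + Rw + Ra
Substituting: Rt = 76355.7 + 38862.7 + 2037.0
Result: Rt = 117255.4 N

117255.4 N


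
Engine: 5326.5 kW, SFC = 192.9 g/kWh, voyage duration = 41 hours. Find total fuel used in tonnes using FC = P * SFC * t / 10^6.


Formula: FC (tonnes) = P * SFC * t / 1,000,000
Step 1 — P * SFC * t = 5326.5 * 192.9 * 41 = 42126755.85 g
Step 2 — FC (tonnes) = 42126755.85 / 1,000,000 ≈ 42.127 tonnes (5 s.f.)

42.127 tonnes


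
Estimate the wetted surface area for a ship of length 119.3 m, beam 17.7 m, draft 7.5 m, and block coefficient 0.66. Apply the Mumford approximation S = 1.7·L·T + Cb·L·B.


Formula: S = 1.7*L*T + V/T with V = Cb*L*B*T, i.e. S = L * (1.7*T + Cb*B)
Step 1 — 1.7*T = 1.7 * 7.5 = 12.75 m
Step 2 — Cb*B = 0.66 * 17.7 = 11.682 m
Step 3 — 1.7*T + Cb*B = 12.75 + 11.682 = 24.432 m
Step 4 — S = 119.3 * 24.432 ≈ 2914.7 m^2 (5 s.f.)

2914.7 m^2


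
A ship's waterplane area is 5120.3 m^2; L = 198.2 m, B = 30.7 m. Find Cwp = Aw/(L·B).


Formula: Cwp = Aw / (L * B)
Step 1 — L * B = 198.2 * 30.7 = 6084.74 m^2
Step 2 — Cwp = 5120.3 / 6084.74 ≈ 0.84150 (5 s.f.)

0.84150


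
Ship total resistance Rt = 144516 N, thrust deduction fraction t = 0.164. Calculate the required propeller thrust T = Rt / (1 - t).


Formula: T = Rt / (1 - t)
Step 1 — (1 - t) = 1 - 0.164 = 0.836
Step 2 — T = 144516 / 0.836 ≈ 172870 N (5 s.f.)

172870 N


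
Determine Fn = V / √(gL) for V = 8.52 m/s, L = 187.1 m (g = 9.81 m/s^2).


Formula: Fn = V / sqrt(g * L)
Step 1 — g * L = 9.81 * 187.1 = 1835.451
Step 2 — sqrt(g * L) = sqrt(1835.451) = 42.842164
Step 3 — Fn = 8.52 / 42.842164 ≈ 0.19887 (5 s.f.)

0.19887


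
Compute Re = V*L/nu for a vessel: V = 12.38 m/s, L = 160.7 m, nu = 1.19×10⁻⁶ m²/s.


Formula: Re = V * L / nu
Step 1 — V * L = 12.38 * 160.7 = 1989.466 m^2/s
Step 2 — Re = 1989.466 / 1.19e-6 = 1.67e+09

1.67e+09


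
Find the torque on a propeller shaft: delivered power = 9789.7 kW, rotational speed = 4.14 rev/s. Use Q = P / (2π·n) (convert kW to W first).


Formula: Q = P_W / (2 * pi * n)
Step 1 — P_W = 9789.7 kW * 1000 = 9789700.0 W
Step 2 — 2 * pi * n = 2 * pi * 4.14 = 26.012387
Step 3 — Q = 9789700.0 / 26.012387 ≈ 376350 N·m (5 s.f.)

376350 N·m


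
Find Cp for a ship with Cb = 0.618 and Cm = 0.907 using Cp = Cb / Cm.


Formula: Cp = Cb / Cm
Substituting: Cp = 0.618 / 0.907
Result: Cp ≈ 0.68137 (5 s.f.)

0.68137


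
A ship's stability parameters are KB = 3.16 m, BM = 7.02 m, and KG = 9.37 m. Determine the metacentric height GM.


Formula: GM = KB + BM - KG
Step 1 — KM = KB + BM = 3.16 + 7.02 = 10.18 m
Step 2 — GM = KM - KG = 10.18 - 9.37 = 0.81 m

0.81 m


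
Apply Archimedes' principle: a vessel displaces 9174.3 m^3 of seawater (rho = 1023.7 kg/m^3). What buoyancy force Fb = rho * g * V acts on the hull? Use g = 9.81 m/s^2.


Formula: Fb = rho * g * V
Substituting: Fb = 1023.7 * 9.81 * 9174.3
Intermediate: 1023.7 * 9.81 = 10042.497
Result: Fb = 10042.497 * 9174.3 ≈ 92133000 N (5 s.f.)

92133000 N


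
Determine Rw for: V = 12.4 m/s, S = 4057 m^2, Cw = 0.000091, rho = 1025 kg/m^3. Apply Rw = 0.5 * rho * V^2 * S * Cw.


Formula: Rw = 0.5 * rho * V^2 * S * Cw
Step 1 — V^2 = 12.4^2 = 153.76
Step 2 — 0.5 * rho * V^2 = 0.5 * 1025 * 153.76 = 78802.0
Step 3 — Rw = 78802.0 * 4057 * 0.000091 ≈ 29093 N (5 s.f.)

29093 N


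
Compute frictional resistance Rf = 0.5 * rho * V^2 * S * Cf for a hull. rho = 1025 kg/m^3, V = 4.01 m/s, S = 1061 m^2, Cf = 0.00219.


Formula: Rf = 0.5 * rho * V^2 * S * Cf
Step 1 — V^2 = 4.01^2 = 16.0801
Step 2 — 0.5 * rho * V^2 = 0.5 * 1025 * 16.0801 = 8241.05125
Step 3 — Rf = 8241.05125 * 1061 * 0.00219 ≈ 19149 N (5 s.f.)

19149 N


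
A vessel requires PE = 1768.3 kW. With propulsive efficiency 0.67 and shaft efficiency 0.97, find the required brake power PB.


Formula: PB = PE / (eta_D * eta_S)
Step 1 — combined efficiency = eta_D * eta_S = 0.67 * 0.97 = 0.6499
Step 2 — PB = 1768.3 / 0.6499 ≈ 2720.9 kW (5 s.f.)

2720.9 kW


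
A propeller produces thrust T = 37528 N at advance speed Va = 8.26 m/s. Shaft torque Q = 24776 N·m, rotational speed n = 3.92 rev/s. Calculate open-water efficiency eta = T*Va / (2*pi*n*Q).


Formula: eta = T * Va / (2 * pi * n * Q)
Step 1 — numerator = T * Va = 37528 * 8.26 = 309981.28
Step 2 — 2 * pi * n = 2 * pi * 3.92 = 24.630086
Step 3 — denominator = 24.630086 * 24776 = 610235.01
Step 4 — eta = 309981.28 / 610235.01 ≈ 0.50797 (5 s.f.)

0.50797


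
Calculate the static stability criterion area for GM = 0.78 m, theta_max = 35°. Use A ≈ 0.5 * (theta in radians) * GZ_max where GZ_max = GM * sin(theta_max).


Formula: GZ_max = GM * sin(theta); Area = 0.5 * theta_rad * GZ_max
Step 1 — GZ_max = 0.78 * sin(35°) = 0.78 * 0.573576 = 0.447389 m
Step 2 — theta_rad = 35 * pi/180 = 0.610865 rad
Step 3 — Area = 0.5 * 0.610865 * 0.447389 ≈ 0.13665 m·rad (5 s.f.)

0.13665 m·rad


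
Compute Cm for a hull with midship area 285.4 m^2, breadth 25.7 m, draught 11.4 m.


Formula: Cm = Am / (B * T)
Step 1 — B * T = 25.7 * 11.4 = 292.98 m^2
Step 2 — Cm = 285.4 / 292.98 ≈ 0.97413 (5 s.f.)

0.97413


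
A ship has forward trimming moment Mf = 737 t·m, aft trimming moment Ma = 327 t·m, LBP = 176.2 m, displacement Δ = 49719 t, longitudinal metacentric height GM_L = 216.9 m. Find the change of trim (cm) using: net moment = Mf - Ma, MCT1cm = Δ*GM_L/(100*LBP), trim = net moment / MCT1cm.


Formula: net trimming moment = Mf - Ma; MCT1cm = Δ*GM_L/(100*LBP); trim = net moment / MCT1cm
Step 1 — net trimming moment = 737 - 327 = 410 t·m
Step 2 — MCT1cm = 49719 * 216.9 / (100 * 176.2) = 612.0347 t·m/cm
Step 3 — trim = 410 / 612.0347 ≈ 0.66990 cm (5 s.f.)

0.66990 cm


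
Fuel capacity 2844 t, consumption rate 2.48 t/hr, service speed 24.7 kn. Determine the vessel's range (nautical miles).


Formula: endurance = fuel / rate; range = endurance * speed
Step 1 — endurance = 2844 / 2.48 = 1146.7742 hours
Step 2 — range = 1146.7742 * 24.7 ≈ 28325 nautical miles (5 s.f.)

28325 NM


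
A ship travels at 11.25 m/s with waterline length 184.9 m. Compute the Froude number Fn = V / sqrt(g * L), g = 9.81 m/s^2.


Formula: Fn = V / sqrt(g * L)
Step 1 — g * L = 9.81 * 184.9 = 1813.869
Step 2 — sqrt(g * L) = sqrt(1813.869) = 42.589541
Step 3 — Fn = 11.25 / 42.589541 ≈ 0.26415 (5 s.f.)

0.26415


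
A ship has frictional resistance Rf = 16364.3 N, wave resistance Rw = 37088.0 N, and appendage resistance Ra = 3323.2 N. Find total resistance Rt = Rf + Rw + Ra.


Formula: Rt = Rf + Rw + Ra
Substituting: Rt = 16364.3 + 37088.0 + 3323.2
Result: Rt = 56775.5 N

56775.5 N


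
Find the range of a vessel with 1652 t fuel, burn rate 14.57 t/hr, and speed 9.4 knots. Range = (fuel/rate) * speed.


Formula: endurance = fuel / rate; range = endurance * speed
Step 1 — endurance = 1652 / 14.57 = 113.3837 hours
Step 2 — range = 113.3837 * 9.4 ≈ 1065.8 nautical miles (5 s.f.)

1065.8 NM


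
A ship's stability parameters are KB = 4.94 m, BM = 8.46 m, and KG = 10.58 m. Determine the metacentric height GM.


Formula: GM = KB + BM - KG
Step 1 — KM = KB + BM = 4.94 + 8.46 = 13.4 m
Step 2 — GM = KM - KG = 13.4 - 10.58 = 2.82 m

2.82 m


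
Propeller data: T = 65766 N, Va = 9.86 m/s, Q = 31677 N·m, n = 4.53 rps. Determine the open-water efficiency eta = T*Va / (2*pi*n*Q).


Formula: eta = T * Va / (2 * pi * n * Q)
Step 1 — numerator = T * Va = 65766 * 9.86 = 648452.76
Step 2 — 2 * pi * n = 2 * pi * 4.53 = 28.462829
Step 3 — denominator = 28.462829 * 31677 = 901617.03
Step 4 — eta = 648452.76 / 901617.03 ≈ 0.71921 (5 s.f.)

0.71921


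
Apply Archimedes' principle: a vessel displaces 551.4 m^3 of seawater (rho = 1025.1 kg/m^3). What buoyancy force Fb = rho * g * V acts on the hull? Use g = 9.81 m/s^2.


Formula: Fb = rho * g * V
Substituting: Fb = 1025.1 * 9.81 * 551.4
Intermediate: 1025.1 * 9.81 = 10056.231
Result: Fb = 10056.231 * 551.4 ≈ 5545000 N (5 s.f.)

5545000 N


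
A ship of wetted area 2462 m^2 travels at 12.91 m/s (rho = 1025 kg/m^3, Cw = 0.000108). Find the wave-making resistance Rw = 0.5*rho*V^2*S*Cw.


Formula: Rw = 0.5 * rho * V^2 * S * Cw
Step 1 — V^2 = 12.91^2 = 166.6681
Step 2 — 0.5 * rho * V^2 = 0.5 * 1025 * 166.6681 = 85417.40125
Step 3 — Rw = 85417.40125 * 2462 * 0.000108 ≈ 22712 N (5 s.f.)

22712 N


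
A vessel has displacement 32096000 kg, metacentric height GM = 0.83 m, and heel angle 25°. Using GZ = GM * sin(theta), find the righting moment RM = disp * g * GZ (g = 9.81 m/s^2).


Formula: GZ = GM * sin(theta); RM = disp * g * GZ
Step 1 — GZ = 0.83 * sin(25°) = 0.83 * 0.422618 = 0.350773 m
Step 2 — RM = 32096000 * 9.81 * 0.350773 ≈ 110450000 N·m (5 s.f.)

110450000 N·m


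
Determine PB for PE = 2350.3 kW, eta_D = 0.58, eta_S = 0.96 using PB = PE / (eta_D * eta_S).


Formula: PB = PE / (eta_D * eta_S)
Step 1 — combined efficiency = eta_D * eta_S = 0.58 * 0.96 = 0.5568
Step 2 — PB = 2350.3 / 0.5568 ≈ 4221.1 kW (5 s.f.)

4221.1 kW


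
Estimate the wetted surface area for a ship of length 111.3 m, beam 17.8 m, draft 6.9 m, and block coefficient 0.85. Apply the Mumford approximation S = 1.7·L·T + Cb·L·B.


Formula: S = 1.7*L*T + V/T with V = Cb*L*B*T, i.e. S = L * (1.7*T + Cb*B)
Step 1 — 1.7*T = 1.7 * 6.9 = 11.73 m
Step 2 — Cb*B = 0.85 * 17.8 = 15.13 m
Step 3 — 1.7*T + Cb*B = 11.73 + 15.13 = 26.86 m
Step 4 — S = 111.3 * 26.86 ≈ 2989.5 m^2 (5 s.f.)

2989.5 m^2


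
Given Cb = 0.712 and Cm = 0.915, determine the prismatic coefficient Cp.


Formula: Cp = Cb / Cm
Substituting: Cp = 0.712 / 0.915
Result: Cp ≈ 0.77814 (5 s.f.)

0.77814


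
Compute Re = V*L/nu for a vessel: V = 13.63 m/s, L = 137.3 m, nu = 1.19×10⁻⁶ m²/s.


Formula: Re = V * L / nu
Step 1 — V * L = 13.63 * 137.3 = 1871.399 m^2/s
Step 2 — Re = 1871.399 / 1.19e-6 = 1.57e+09

1.57e+09


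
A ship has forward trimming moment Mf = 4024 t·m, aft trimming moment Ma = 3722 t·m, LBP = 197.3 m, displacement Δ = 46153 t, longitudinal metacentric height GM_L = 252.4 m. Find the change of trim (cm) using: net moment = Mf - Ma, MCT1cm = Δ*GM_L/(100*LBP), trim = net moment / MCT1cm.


Formula: net trimming moment = Mf - Ma; MCT1cm = Δ*GM_L/(100*LBP); trim = net moment / MCT1cm
Step 1 — net trimming moment = 4024 - 3722 = 302 t·m
Step 2 — MCT1cm = 46153 * 252.4 / (100 * 197.3) = 590.4216 t·m/cm
Step 3 — trim = 302 / 590.4216 ≈ 0.51150 cm (5 s.f.)

0.51150 cm


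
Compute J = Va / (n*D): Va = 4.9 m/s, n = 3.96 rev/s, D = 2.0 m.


Formula: J = Va / (n * D)
Step 1 — n * D = 3.96 * 2.0 = 7.92
Step 2 — J = 4.9 / 7.92 ≈ 0.61869 (5 s.f.)

0.61869


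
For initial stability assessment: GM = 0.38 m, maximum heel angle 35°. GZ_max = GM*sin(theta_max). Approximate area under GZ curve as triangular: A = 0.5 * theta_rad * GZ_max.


Formula: GZ_max = GM * sin(theta); Area = 0.5 * theta_rad * GZ_max
Step 1 — GZ_max = 0.38 * sin(35°) = 0.38 * 0.573576 = 0.217959 m
Step 2 — theta_rad = 35 * pi/180 = 0.610865 rad
Step 3 — Area = 0.5 * 0.610865 * 0.217959 ≈ 0.066572 m·rad (5 s.f.)

0.066572 m·rad


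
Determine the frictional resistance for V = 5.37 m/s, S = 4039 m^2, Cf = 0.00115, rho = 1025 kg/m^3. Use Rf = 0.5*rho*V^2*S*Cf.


Formula: Rf = 0.5 * rho * V^2 * S * Cf
Step 1 — V^2 = 5.37^2 = 28.8369
Step 2 — 0.5 * rho * V^2 = 0.5 * 1025 * 28.8369 = 14778.91125
Step 3 — Rf = 14778.91125 * 4039 * 0.00115 ≈ 68646 N (5 s.f.)

68646 N
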